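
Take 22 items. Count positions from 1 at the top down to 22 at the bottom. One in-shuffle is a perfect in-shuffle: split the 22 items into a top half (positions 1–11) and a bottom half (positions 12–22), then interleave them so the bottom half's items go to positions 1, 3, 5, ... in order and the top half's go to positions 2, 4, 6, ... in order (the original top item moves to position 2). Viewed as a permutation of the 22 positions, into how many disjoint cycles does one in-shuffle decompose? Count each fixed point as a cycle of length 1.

2

Trace each unvisited position around until it returns:
(1 2 4 8 16 9 ... len 11) (5 10 20 17 11 22 ... len 11)
2 cycles in total.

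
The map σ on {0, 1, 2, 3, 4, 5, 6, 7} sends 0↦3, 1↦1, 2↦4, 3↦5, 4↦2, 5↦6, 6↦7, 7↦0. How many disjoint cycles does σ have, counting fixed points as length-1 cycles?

3

Cycle decomposition: (0 3 5 6 7) (1) (2 4).
3 cycles.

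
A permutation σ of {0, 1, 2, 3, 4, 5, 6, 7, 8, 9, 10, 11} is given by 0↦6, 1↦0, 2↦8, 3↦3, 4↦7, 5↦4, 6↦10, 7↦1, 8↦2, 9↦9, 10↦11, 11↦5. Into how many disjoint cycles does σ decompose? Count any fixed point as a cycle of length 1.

Cycle decomposition: (0 6 10 11 5 4 7 1) (2 8) (3) (9).
4 cycles.

4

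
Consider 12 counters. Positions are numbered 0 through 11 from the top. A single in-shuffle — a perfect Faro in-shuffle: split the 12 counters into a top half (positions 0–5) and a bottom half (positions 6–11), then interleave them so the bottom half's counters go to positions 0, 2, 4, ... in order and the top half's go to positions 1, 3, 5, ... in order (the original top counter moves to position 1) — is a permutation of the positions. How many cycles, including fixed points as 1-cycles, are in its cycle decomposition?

Trace each unvisited position around until it returns:
(0 1 3 7 2 5 ... len 12)
1 cycle in total.

1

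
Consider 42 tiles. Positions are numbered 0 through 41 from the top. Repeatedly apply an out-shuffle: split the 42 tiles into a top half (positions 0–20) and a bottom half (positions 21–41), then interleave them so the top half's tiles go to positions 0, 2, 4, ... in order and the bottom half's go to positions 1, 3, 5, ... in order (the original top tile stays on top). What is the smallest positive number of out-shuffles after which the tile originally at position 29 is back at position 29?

20

Follow position 29 under repeated out-shuffles:
29 → 17 → 34 → 27 → 13 → 26 → 11 → 22 → 3 → 6 → 12 → 24 → 7 → 14 → 28 → 15 → 30 → 19 → 38 → 35 → 29
It first returns after 20 out-shuffles.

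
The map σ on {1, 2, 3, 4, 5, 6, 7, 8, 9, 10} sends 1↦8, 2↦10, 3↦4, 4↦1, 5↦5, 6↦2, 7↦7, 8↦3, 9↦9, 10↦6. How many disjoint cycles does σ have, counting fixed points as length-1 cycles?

Cycle decomposition: (1 8 3 4) (2 10 6) (5) (7) (9).
5 cycles.

5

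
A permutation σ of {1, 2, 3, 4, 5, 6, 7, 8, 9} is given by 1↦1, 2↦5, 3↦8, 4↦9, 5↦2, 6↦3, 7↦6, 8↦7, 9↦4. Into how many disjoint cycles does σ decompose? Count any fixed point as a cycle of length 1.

4

Cycle decomposition: (1) (2 5) (3 8 7 6) (4 9).
4 cycles.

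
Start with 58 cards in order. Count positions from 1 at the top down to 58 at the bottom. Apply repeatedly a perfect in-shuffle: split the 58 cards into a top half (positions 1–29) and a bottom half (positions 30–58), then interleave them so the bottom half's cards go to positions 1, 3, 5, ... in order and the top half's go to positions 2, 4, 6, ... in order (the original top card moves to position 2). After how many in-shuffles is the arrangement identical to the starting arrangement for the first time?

58

The in-shuffle permutes the 58 positions with cycle lengths [58].
Every card is home exactly when every cycle has completed a whole number of laps, i.e. after lcm(58) = 58 in-shuffles.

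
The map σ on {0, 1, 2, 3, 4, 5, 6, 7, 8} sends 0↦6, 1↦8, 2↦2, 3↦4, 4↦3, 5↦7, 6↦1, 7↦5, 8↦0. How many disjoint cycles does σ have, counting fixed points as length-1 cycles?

Cycle decomposition: (0 6 1 8) (2) (3 4) (5 7).
4 cycles.

4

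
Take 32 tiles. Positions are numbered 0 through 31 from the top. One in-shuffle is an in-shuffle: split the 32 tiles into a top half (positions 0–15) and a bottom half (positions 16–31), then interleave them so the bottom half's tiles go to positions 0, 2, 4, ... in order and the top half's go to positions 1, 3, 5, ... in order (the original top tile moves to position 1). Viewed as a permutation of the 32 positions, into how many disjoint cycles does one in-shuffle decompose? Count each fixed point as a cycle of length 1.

4

Trace each unvisited position around until it returns:
(0 1 3 7 15 31 30 28 24 16) (2 5 11 23 14 29 26 20 8 17) (4 9 19 6 13 27 22 12 25 18) (10 21)
4 cycles in total.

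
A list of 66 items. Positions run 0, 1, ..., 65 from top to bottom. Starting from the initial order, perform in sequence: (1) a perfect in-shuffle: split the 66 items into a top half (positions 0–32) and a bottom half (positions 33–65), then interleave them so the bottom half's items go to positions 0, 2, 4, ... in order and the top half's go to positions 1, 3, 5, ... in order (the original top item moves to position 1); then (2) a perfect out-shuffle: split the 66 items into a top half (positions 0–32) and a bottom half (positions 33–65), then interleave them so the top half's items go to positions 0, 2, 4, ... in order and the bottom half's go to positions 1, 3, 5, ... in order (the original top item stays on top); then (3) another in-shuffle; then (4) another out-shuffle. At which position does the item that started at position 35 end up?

34

Track the item from position 35 forward through each operation:
  after op 1 (in-shuffle): 35 → 4
  after op 2 (out-shuffle): 4 → 8
  after op 3 (in-shuffle): 8 → 17
  after op 4 (out-shuffle): 17 → 34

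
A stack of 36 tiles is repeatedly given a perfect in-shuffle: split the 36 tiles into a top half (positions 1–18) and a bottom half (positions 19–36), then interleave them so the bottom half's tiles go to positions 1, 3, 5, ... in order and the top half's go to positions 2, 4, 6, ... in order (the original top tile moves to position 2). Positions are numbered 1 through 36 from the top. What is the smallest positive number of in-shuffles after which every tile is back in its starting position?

The in-shuffle permutes the 36 positions with cycle lengths [36].
Every tile is home exactly when every cycle has completed a whole number of laps, i.e. after lcm(36) = 36 in-shuffles.

36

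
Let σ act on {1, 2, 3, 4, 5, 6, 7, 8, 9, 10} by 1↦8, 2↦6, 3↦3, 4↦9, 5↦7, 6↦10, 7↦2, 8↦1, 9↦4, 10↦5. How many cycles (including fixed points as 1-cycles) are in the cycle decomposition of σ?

4

Cycle decomposition: (1 8) (2 6 10 5 7) (3) (4 9).
4 cycles.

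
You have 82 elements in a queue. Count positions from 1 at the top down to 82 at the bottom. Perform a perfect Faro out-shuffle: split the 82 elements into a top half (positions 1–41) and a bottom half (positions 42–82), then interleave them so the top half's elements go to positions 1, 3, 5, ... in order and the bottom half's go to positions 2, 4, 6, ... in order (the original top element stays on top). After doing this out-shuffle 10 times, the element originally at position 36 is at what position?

Track the element's position through each out-shuffle:
36 → 71 → 60 → 38 → 75 → 68 → 54 → 26 → 51 → 20 → 39

39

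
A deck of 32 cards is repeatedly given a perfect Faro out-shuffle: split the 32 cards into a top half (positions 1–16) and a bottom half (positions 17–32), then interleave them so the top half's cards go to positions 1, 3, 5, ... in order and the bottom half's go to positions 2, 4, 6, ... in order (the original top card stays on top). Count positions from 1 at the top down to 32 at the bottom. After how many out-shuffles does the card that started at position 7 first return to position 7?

5

Follow position 7 under repeated out-shuffles:
7 → 13 → 25 → 18 → 4 → 7
It first returns after 5 out-shuffles.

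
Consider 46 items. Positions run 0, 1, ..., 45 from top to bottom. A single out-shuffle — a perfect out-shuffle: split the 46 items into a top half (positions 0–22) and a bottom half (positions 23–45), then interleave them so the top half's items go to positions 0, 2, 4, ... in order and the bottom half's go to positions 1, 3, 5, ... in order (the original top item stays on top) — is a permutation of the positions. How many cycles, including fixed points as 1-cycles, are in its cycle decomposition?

9

Trace each unvisited position around until it returns:
(0) (1 2 4 8 16 32 ... len 12) (3 6 12 24) (5 10 20 40 35 25) (7 14 28 11 22 44 ... len 12) (9 18 36 27) (15 30) (21 42 39 33) ... plus 1 more
9 cycles in total.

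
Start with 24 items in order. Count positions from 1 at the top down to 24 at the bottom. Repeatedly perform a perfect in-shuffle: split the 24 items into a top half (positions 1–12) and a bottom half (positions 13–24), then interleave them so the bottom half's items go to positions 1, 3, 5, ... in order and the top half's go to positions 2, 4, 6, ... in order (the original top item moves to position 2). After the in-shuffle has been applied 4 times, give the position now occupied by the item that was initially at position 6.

Track the item's position through each in-shuffle:
6 → 12 → 24 → 23 → 21

21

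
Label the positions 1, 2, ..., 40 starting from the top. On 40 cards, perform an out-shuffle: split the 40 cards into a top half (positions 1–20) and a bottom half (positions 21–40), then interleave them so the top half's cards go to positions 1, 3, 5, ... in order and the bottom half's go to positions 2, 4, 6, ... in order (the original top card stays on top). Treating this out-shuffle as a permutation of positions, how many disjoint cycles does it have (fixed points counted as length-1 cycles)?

6

Trace each unvisited position around until it returns:
(1) (2 3 5 9 17 33 ... len 12) (4 7 13 25 10 19 ... len 12) (8 15 29 18 35 30 ... len 12) (14 27) (40)
6 cycles in total.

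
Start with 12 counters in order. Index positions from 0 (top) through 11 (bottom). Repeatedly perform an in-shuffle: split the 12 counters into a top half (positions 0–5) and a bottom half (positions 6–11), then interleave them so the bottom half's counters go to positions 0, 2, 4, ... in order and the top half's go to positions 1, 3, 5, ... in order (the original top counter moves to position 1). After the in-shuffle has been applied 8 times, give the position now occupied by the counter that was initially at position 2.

0

Track the counter's position through each in-shuffle:
2 → 5 → 11 → 10 → 8 → 4 → 9 → 6 → 0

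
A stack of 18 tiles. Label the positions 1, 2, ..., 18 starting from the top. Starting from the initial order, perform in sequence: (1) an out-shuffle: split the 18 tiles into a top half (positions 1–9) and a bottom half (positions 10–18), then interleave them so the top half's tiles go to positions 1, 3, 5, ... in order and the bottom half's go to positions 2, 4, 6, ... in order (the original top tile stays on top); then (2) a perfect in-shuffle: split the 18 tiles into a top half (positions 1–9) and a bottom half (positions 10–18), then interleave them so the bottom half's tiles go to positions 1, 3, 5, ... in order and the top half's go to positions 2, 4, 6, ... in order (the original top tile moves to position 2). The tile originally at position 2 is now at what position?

6

Track the tile from position 2 forward through each operation:
  after op 1 (out-shuffle): 2 → 3
  after op 2 (in-shuffle): 3 → 6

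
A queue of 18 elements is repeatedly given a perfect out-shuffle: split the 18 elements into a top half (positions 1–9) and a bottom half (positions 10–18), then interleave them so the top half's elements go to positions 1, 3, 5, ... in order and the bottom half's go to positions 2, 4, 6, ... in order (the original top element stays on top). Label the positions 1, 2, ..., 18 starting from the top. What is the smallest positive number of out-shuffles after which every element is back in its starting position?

8

The out-shuffle permutes the 18 positions with cycle lengths [1, 1, 8, 8].
Every element is home exactly when every cycle has completed a whole number of laps, i.e. after lcm(1, 8) = 8 out-shuffles.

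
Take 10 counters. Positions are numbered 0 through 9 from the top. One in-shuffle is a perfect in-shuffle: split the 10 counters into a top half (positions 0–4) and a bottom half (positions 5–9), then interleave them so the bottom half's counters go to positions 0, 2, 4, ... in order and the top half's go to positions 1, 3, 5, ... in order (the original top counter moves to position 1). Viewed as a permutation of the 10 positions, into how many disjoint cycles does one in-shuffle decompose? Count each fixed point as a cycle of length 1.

Trace each unvisited position around until it returns:
(0 1 3 7 4 9 8 6 2 5)
1 cycle in total.

1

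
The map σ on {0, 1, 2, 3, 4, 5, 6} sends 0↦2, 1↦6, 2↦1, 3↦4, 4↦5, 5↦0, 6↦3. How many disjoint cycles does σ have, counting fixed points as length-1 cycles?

1

Cycle decomposition: (0 2 1 6 3 4 5).
1 cycle.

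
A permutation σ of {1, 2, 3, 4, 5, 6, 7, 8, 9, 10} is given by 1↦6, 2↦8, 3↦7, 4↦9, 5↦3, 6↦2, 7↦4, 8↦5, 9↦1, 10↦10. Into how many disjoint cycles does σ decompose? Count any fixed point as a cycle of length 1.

Cycle decomposition: (1 6 2 8 5 3 7 4 9) (10).
2 cycles.

2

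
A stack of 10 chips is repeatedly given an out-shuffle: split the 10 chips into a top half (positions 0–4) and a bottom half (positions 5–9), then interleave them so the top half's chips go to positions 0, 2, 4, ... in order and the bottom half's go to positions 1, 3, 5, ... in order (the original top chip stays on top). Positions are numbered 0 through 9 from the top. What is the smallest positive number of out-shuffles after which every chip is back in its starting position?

6

The out-shuffle permutes the 10 positions with cycle lengths [1, 1, 2, 6].
Every chip is home exactly when every cycle has completed a whole number of laps, i.e. after lcm(1, 2, 6) = 6 out-shuffles.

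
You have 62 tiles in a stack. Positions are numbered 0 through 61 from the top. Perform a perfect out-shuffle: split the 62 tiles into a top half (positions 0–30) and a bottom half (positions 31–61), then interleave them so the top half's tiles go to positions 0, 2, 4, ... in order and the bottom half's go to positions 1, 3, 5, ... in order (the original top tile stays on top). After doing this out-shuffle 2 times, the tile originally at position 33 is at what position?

Track the tile's position through each out-shuffle:
33 → 5 → 10

10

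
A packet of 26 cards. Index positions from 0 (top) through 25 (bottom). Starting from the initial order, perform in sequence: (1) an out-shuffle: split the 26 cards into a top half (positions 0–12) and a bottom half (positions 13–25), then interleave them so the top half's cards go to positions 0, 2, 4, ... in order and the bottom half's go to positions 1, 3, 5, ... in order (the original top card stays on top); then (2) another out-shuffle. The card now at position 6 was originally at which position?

14

Undo the operations in reverse order, starting from position 6:
  undo op 2 (out-shuffle, from top half): 6 ← 3
  undo op 1 (out-shuffle, from bottom half): 3 ← 14
So the card at position 6 came from original position 14.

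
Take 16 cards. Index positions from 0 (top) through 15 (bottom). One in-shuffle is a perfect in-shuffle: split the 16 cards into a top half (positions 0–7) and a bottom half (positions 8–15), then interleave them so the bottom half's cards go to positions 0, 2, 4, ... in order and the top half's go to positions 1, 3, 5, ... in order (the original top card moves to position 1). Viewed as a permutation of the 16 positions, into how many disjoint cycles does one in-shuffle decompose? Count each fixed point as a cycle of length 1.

2

Trace each unvisited position around until it returns:
(0 1 3 7 15 14 12 8) (2 5 11 6 13 10 4 9)
2 cycles in total.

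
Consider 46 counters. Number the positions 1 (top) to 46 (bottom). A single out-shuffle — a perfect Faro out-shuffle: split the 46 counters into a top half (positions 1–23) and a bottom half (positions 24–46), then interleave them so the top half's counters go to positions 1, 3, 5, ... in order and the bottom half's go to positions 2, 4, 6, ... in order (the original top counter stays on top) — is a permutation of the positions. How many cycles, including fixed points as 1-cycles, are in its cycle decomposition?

Trace each unvisited position around until it returns:
(1) (2 3 5 9 17 33 ... len 12) (4 7 13 25) (6 11 21 41 36 26) (8 15 29 12 23 45 ... len 12) (10 19 37 28) (16 31) (22 43 40 34) ... plus 1 more
9 cycles in total.

9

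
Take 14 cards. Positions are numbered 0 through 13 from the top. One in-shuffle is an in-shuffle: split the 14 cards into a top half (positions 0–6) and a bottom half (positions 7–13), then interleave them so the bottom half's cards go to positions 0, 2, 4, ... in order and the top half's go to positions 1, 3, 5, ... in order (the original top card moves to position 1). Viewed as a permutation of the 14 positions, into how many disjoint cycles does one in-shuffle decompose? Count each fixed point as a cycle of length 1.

4

Trace each unvisited position around until it returns:
(0 1 3 7) (2 5 11 8) (4 9) (6 13 12 10)
4 cycles in total.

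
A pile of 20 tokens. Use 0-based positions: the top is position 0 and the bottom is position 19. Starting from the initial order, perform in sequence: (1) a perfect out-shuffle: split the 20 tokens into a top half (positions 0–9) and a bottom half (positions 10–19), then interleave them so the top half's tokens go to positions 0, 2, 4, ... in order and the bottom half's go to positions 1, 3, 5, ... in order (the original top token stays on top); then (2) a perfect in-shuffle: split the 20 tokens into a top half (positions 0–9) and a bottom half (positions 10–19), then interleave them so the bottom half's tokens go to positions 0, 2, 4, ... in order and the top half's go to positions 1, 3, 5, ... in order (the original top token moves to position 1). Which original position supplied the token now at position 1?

Undo the operations in reverse order, starting from position 1:
  undo op 2 (in-shuffle, from top half): 1 ← 0
  undo op 1 (out-shuffle, from top half): 0 ← 0
So the token at position 1 came from original position 0.

0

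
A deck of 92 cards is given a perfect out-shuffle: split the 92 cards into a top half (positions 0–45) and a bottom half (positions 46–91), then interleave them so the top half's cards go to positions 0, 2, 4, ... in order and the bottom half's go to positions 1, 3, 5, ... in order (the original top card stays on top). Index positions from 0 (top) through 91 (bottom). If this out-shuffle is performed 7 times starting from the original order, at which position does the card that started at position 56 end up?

70

Track the card's position through each out-shuffle:
56 → 21 → 42 → 84 → 77 → 63 → 35 → 70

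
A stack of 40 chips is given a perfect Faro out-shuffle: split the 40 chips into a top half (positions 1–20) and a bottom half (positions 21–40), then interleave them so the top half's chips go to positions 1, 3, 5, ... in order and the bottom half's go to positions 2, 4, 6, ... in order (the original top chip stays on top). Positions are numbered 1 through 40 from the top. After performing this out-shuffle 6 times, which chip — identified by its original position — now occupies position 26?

2

Work backwards from position 26, undoing one out-shuffle at a time:
26 ← 33 ← 17 ← 9 ← 5 ← 3 ← 2
So the chip now at position 26 started at position 2.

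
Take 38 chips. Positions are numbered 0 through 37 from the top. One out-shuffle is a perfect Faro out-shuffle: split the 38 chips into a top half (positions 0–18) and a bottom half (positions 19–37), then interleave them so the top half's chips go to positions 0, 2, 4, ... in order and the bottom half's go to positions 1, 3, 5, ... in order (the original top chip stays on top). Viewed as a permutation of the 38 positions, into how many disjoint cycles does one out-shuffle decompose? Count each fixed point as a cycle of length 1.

Trace each unvisited position around until it returns:
(0) (1 2 4 8 16 32 ... len 36) (37)
3 cycles in total.

3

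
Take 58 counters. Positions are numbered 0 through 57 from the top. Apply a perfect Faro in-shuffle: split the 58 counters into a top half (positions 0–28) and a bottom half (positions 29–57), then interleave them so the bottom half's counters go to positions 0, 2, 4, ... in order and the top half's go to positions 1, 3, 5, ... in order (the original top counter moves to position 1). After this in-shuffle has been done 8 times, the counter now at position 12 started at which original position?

38

Work backwards from position 12, undoing one in-shuffle at a time:
12 ← 35 ← 17 ← 8 ← 33 ← 16 ← 37 ← 18 ← 38
So the counter now at position 12 started at position 38.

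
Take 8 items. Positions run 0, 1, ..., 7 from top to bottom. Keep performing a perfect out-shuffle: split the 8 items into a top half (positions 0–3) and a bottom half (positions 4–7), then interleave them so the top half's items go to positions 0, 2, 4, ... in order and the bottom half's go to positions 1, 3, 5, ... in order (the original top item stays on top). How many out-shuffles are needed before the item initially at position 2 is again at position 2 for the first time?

Follow position 2 under repeated out-shuffles:
2 → 4 → 1 → 2
It first returns after 3 out-shuffles.

3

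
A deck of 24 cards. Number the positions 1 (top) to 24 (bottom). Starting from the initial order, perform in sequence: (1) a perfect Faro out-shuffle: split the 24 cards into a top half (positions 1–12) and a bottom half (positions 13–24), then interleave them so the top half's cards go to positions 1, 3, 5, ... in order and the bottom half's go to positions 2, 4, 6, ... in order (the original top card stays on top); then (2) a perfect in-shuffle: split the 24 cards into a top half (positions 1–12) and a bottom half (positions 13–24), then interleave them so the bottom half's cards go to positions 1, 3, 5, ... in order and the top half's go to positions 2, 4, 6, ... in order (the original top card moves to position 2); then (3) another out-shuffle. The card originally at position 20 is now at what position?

13

Track the card from position 20 forward through each operation:
  after op 1 (out-shuffle): 20 → 16
  after op 2 (in-shuffle): 16 → 7
  after op 3 (out-shuffle): 7 → 13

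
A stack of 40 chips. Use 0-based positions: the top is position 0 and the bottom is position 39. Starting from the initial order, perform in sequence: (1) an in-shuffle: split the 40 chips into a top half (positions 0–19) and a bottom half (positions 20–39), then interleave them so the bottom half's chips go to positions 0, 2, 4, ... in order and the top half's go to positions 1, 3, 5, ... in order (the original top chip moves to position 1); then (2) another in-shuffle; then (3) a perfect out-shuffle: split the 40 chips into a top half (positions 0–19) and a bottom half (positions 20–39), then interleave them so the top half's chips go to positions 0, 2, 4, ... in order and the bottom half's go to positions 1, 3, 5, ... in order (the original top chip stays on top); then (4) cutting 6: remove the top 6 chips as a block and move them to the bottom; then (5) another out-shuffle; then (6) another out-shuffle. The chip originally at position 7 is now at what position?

29

Track the chip from position 7 forward through each operation:
  after op 1 (in-shuffle): 7 → 15
  after op 2 (in-shuffle): 15 → 31
  after op 3 (out-shuffle): 31 → 23
  after op 4 (cut 6): 23 → 17
  after op 5 (out-shuffle): 17 → 34
  after op 6 (out-shuffle): 34 → 29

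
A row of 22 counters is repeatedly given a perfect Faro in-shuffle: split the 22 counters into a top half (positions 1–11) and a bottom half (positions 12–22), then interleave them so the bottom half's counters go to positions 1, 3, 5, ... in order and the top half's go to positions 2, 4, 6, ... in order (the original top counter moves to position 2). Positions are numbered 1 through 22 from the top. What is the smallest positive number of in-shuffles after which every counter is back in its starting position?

11

The in-shuffle permutes the 22 positions with cycle lengths [11, 11].
Every counter is home exactly when every cycle has completed a whole number of laps, i.e. after lcm(11) = 11 in-shuffles.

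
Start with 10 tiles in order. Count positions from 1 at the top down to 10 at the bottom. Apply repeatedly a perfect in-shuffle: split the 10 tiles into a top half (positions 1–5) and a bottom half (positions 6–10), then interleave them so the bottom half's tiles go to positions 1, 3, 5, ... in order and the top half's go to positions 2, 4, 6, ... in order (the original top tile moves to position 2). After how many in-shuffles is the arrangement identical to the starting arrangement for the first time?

10

The in-shuffle permutes the 10 positions with cycle lengths [10].
Every tile is home exactly when every cycle has completed a whole number of laps, i.e. after lcm(10) = 10 in-shuffles.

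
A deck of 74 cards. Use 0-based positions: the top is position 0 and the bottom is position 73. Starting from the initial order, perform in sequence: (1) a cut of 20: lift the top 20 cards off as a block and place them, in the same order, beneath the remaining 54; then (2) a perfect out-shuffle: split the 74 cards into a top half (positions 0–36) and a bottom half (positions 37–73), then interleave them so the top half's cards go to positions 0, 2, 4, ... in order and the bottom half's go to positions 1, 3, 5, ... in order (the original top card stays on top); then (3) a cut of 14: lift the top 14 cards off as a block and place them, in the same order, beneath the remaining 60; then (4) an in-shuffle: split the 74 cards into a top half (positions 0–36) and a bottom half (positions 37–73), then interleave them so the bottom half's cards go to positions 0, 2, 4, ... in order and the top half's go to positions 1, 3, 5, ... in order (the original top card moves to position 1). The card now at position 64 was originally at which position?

61

Undo the operations in reverse order, starting from position 64:
  undo op 4 (in-shuffle, from bottom half): 64 ← 69
  undo op 3 (cut 14): 69 ← 9
  undo op 2 (out-shuffle, from bottom half): 9 ← 41
  undo op 1 (cut 20): 41 ← 61
So the card at position 64 came from original position 61.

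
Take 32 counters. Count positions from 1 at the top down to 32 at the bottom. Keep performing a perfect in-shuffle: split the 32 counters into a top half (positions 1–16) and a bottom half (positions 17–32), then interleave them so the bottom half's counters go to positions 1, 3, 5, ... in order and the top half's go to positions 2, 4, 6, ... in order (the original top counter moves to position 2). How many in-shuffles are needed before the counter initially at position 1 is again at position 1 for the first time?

Follow position 1 under repeated in-shuffles:
1 → 2 → 4 → 8 → 16 → 32 → 31 → 29 → 25 → 17 → 1
It first returns after 10 in-shuffles.

10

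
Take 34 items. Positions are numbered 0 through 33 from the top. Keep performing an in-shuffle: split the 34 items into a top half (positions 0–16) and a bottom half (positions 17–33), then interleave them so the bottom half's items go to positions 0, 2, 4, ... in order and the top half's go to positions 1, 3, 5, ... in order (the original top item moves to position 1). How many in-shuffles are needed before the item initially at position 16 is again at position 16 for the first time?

Follow position 16 under repeated in-shuffles:
16 → 33 → 32 → 30 → 26 → 18 → 2 → 5 → 11 → 23 → 12 → 25 → 16
It first returns after 12 in-shuffles.

12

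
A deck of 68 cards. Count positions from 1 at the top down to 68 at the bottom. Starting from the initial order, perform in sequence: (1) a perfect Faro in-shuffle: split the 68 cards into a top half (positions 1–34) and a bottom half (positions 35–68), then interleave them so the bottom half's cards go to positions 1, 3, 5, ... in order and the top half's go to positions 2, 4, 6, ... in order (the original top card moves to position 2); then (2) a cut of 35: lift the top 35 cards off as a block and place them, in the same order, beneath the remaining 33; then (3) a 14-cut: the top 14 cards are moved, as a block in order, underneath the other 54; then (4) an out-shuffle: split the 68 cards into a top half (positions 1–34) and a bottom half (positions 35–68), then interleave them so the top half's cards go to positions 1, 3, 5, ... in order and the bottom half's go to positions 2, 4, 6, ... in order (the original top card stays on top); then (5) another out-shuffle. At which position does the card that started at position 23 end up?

56

Track the card from position 23 forward through each operation:
  after op 1 (in-shuffle): 23 → 46
  after op 2 (cut 35): 46 → 11
  after op 3 (cut 14): 11 → 65
  after op 4 (out-shuffle): 65 → 62
  after op 5 (out-shuffle): 62 → 56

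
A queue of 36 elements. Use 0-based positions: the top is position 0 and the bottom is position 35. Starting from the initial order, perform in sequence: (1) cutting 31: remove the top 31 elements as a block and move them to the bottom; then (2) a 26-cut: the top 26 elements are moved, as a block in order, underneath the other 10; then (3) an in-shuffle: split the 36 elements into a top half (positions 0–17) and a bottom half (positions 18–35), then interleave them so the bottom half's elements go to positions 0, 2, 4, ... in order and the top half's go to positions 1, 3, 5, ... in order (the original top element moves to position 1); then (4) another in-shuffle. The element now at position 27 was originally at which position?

Undo the operations in reverse order, starting from position 27:
  undo op 4 (in-shuffle, from top half): 27 ← 13
  undo op 3 (in-shuffle, from top half): 13 ← 6
  undo op 2 (cut 26): 6 ← 32
  undo op 1 (cut 31): 32 ← 27
So the element at position 27 came from original position 27.

27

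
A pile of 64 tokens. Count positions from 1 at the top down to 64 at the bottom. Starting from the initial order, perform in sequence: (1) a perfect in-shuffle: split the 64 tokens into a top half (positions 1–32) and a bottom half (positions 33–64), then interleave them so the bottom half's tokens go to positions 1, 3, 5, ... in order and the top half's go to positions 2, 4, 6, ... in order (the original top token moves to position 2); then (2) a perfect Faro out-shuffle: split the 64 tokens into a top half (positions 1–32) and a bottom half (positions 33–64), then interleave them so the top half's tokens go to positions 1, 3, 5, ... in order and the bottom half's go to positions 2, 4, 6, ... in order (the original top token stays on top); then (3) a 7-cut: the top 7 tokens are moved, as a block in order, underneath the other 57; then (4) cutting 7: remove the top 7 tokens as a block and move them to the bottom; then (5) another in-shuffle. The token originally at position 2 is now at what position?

Track the token from position 2 forward through each operation:
  after op 1 (in-shuffle): 2 → 4
  after op 2 (out-shuffle): 4 → 7
  after op 3 (cut 7): 7 → 64
  after op 4 (cut 7): 64 → 57
  after op 5 (in-shuffle): 57 → 49

49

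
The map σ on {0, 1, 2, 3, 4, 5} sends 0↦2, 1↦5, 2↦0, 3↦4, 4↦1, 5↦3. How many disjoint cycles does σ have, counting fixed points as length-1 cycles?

Cycle decomposition: (0 2) (1 5 3 4).
2 cycles.

2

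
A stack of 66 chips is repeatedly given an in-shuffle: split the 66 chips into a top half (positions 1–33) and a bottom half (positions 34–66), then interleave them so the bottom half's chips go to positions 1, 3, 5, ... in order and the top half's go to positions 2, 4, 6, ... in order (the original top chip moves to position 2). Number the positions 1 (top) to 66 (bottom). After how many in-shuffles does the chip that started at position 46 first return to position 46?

Follow position 46 under repeated in-shuffles:
46 → 25 → 50 → 33 → 66 → 65 → 63 → 59 → ... → 46 (length 66)
It first returns after 66 in-shuffles.

66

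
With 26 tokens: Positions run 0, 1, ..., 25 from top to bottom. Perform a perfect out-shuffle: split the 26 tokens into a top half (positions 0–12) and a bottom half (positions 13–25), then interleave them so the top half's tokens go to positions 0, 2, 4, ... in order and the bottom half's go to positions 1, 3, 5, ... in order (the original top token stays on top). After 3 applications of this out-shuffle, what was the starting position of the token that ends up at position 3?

16

Work backwards from position 3, undoing one out-shuffle at a time:
3 ← 14 ← 7 ← 16
So the token now at position 3 started at position 16.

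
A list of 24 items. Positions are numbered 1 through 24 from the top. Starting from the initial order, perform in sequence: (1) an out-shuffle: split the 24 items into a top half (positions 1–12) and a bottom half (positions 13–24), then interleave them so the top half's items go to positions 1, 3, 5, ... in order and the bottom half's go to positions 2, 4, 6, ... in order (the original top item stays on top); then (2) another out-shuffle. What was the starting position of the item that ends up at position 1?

1

Undo the operations in reverse order, starting from position 1:
  undo op 2 (out-shuffle, from top half): 1 ← 1
  undo op 1 (out-shuffle, from top half): 1 ← 1
So the item at position 1 came from original position 1.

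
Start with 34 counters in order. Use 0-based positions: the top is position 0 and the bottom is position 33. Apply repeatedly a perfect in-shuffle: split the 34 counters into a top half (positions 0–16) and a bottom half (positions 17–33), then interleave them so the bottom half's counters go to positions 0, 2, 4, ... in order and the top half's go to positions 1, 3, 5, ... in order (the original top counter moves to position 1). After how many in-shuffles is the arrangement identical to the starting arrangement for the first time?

The in-shuffle permutes the 34 positions with cycle lengths [3, 3, 4, 12, 12].
Every counter is home exactly when every cycle has completed a whole number of laps, i.e. after lcm(3, 4, 12) = 12 in-shuffles.

12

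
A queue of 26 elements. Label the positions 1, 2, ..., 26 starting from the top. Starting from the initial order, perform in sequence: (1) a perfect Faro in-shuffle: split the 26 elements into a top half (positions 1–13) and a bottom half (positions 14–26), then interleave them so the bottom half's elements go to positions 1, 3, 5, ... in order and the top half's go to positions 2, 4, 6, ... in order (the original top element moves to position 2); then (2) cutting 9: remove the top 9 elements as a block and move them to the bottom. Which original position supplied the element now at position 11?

10

Undo the operations in reverse order, starting from position 11:
  undo op 2 (cut 9): 11 ← 20
  undo op 1 (in-shuffle, from top half): 20 ← 10
So the element at position 11 came from original position 10.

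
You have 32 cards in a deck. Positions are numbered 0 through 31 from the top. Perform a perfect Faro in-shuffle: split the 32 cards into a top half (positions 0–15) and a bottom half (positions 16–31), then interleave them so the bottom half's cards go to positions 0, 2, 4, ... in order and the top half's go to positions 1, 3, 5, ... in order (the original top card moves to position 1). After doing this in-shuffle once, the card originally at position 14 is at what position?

29

Track the card's position through each in-shuffle:
14 → 29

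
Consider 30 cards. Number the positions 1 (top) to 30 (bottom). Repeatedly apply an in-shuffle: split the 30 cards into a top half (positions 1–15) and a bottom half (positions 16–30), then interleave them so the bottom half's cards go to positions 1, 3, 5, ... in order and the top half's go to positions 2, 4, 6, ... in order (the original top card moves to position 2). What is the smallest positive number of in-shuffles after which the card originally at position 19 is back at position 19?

5

Follow position 19 under repeated in-shuffles:
19 → 7 → 14 → 28 → 25 → 19
It first returns after 5 in-shuffles.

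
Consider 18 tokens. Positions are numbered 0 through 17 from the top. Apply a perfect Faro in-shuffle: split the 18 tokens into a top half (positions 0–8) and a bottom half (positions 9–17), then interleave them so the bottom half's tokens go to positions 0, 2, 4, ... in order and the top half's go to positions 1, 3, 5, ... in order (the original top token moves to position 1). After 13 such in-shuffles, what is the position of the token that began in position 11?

Track position through each in-shuffle: 11 → 4 → 9 → 0 → 1 → ... (continuing for 13 shuffles total) → 16.

16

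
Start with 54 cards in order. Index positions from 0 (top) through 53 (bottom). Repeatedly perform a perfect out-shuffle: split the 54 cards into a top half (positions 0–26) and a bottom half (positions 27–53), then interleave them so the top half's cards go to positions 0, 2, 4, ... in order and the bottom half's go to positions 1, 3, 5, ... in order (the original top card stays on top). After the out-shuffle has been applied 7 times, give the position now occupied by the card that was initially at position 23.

Track the card's position through each out-shuffle:
23 → 46 → 39 → 25 → 50 → 47 → 41 → 29

29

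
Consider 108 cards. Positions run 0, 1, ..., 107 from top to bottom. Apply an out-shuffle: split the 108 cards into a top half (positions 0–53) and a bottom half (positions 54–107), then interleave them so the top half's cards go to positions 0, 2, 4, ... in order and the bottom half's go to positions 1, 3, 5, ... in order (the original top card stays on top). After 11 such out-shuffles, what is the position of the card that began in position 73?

25

Track the card's position through each out-shuffle:
73 → 39 → 78 → 49 → 98 → 89 → 71 → 35 → 70 → 33 → 66 → 25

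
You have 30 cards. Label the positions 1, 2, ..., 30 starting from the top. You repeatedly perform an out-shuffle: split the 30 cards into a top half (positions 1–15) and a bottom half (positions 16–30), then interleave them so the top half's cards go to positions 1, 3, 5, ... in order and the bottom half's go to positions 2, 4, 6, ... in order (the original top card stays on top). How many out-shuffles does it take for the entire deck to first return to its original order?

The out-shuffle permutes the 30 positions with cycle lengths [1, 1, 28].
Every card is home exactly when every cycle has completed a whole number of laps, i.e. after lcm(1, 28) = 28 out-shuffles.

28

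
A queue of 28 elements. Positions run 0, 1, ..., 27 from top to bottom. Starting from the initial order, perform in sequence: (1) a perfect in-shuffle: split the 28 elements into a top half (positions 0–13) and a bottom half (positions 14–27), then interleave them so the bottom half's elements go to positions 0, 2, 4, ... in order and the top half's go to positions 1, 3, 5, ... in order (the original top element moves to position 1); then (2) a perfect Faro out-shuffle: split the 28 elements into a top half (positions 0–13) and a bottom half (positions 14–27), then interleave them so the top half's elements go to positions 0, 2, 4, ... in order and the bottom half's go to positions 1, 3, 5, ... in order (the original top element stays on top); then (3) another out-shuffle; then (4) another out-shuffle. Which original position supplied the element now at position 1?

8

Undo the operations in reverse order, starting from position 1:
  undo op 4 (out-shuffle, from bottom half): 1 ← 14
  undo op 3 (out-shuffle, from top half): 14 ← 7
  undo op 2 (out-shuffle, from bottom half): 7 ← 17
  undo op 1 (in-shuffle, from top half): 17 ← 8
So the element at position 1 came from original position 8.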